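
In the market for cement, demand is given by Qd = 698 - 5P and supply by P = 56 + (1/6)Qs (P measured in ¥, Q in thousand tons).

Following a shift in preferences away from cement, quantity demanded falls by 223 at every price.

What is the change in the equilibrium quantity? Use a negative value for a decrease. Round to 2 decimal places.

Before the shock: 698 - 5P = 6P - 336 ⇒ 1034 = 11P ⇒ P = 94, Q = 228.
With the change applied: demand Qd = 475 - 5P, supply Qs = 6P - 336.
Setting them equal: 475 - 5P = 6P - 336 → 811 = 11P, so P = 811/11 ≈ 73.7273 and Q = 1170/11 ≈ 106.3636.
ΔQ = 106.3636 − 228 = -121.64.

-121.64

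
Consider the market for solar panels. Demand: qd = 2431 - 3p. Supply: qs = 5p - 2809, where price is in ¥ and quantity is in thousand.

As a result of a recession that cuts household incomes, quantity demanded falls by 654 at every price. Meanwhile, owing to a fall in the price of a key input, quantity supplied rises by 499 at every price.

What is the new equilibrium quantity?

244.375

Original equilibrium: 2431 - 3p = 5p - 2809 gives 5240 = 8p, so p = 655 and q = 466.
The new curves are qd = 1777 - 3p (demand) and qs = 5p - 2310 (supply).
Setting them equal: 1777 - 3p = 5p - 2310 → 4087 = 8p, so p = 510.875 and q = 244.375.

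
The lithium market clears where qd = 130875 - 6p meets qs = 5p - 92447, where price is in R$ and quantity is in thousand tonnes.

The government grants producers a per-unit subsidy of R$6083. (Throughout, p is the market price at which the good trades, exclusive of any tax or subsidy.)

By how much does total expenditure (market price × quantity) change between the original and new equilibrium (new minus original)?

Solve the original market: 130875 - 6p = 5p - 92447, hence p = 20302 and q = 9063.
Since sellers receive the price plus the subsidy, the effective supply curve becomes qs = 5p - 62032.
New equilibrium: 130875 - 6p = 5p - 62032 ⇒ 192907 = 11p ⇒ p = 17537, q = 25653.
Expenditure moves from 20302×9063 = 183997026 to 17537×25653 = 449876661; change = +265879635.

+265879635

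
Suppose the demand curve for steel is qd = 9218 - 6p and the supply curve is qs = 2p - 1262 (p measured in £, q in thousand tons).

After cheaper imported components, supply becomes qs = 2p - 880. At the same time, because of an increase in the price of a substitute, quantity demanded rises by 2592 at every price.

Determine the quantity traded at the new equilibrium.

2292.5

Before the shock: 9218 - 6p = 2p - 1262 ⇒ 10480 = 8p ⇒ p = 1310, q = 1358.
The shock moves the curves to qd = 11810 - 6p and qs = 2p - 880.
Setting them equal: 11810 - 6p = 2p - 880 → 12690 = 8p, so p = 1586.25 and q = 2292.5.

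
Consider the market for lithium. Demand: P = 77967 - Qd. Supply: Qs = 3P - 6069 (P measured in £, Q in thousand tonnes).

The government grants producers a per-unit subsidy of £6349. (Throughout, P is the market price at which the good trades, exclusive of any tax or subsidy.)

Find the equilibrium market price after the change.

Initially, 77967 - P = 3P - 6069, so 84036 = 4P and P = 21009, Q = 56958.
Since sellers receive the price plus the subsidy, the effective supply curve becomes Qs = 3P + 12978.
Equate the new curves: 77967 - P = 3P + 12978, giving 64989 = 4P, P = 16247.25, Q = 61719.75.

16247.25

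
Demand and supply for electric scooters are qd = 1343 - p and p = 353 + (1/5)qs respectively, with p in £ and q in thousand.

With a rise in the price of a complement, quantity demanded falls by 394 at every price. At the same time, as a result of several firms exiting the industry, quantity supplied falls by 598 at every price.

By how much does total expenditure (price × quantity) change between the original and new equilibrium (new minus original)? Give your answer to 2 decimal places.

-208206.00

Original equilibrium: 1343 - p = 5p - 1765 gives 3108 = 6p, so p = 518 and q = 825.
After the shift, demand is qd = 949 - p and supply is qs = 5p - 2363.
Setting them equal: 949 - p = 5p - 2363 → 3312 = 6p, so p = 552 and q = 397.
Expenditure moves from 518×825 = 427350 to 552×397 = 219144; change = -208206.00.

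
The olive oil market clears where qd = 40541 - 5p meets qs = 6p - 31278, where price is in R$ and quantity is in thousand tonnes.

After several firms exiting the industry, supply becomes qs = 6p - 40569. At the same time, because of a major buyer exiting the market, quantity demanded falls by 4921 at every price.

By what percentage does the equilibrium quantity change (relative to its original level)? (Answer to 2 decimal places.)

-87.48

Before the shock: 40541 - 5p = 6p - 31278 ⇒ 71819 = 11p ⇒ p = 6529, q = 7896.
With the change applied: demand qd = 35620 - 5p, supply qs = 6p - 40569.
Equate the new curves: 35620 - 5p = 6p - 40569, giving 76189 = 11p, p = 76189/11 ≈ 6926.2727, q = 10875/11 ≈ 988.6364.
%Δq = (988.6364 − 7896) / 7896 × 100 = -87.48%.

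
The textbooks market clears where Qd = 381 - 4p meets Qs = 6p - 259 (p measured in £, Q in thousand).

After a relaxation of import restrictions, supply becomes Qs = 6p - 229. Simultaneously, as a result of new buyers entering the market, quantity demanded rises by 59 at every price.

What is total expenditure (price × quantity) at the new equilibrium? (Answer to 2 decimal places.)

11533.56

Before the shock: 381 - 4p = 6p - 259 ⇒ 640 = 10p ⇒ p = 64, Q = 125.
With the change applied: demand Qd = 440 - 4p, supply Qs = 6p - 229.
New equilibrium: 440 - 4p = 6p - 229 ⇒ 669 = 10p ⇒ p = 66.9, Q = 172.4.
New expenditure = 66.9 × 172.4 = 11533.56.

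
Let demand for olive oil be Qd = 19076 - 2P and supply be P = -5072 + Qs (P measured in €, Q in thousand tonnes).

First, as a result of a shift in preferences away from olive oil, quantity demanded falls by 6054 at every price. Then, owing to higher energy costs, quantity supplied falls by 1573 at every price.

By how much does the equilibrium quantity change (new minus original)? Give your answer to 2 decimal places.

Before the shock: 19076 - 2P = P + 5072 ⇒ 14004 = 3P ⇒ P = 4668, Q = 9740.
The new curves are Qd = 13022 - 2P (demand) and Qs = P + 3499 (supply).
Clearing the new market: 13022 - 2P = P + 3499, so P = 9523/3 ≈ 3174.3333 and Q = 20020/3 ≈ 6673.3333.
ΔQ = 6673.3333 − 9740 = -3066.67.

-3066.67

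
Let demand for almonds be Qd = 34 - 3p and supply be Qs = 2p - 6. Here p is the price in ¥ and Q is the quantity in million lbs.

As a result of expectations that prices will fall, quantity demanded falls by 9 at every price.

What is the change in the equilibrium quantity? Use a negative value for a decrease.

-3.6

Original equilibrium: 34 - 3p = 2p - 6 gives 40 = 5p, so p = 8 and Q = 10.
The new curves are Qd = 25 - 3p (demand) and Qs = 2p - 6 (supply).
Setting them equal: 25 - 3p = 2p - 6 → 31 = 5p, so p = 6.2 and Q = 6.4.
ΔQ = 6.4 − 10 = -3.6.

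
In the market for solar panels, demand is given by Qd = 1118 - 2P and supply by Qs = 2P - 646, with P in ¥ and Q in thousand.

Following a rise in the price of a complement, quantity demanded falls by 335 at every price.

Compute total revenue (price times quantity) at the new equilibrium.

Initially, 1118 - 2P = 2P - 646, so 1764 = 4P and P = 441, Q = 236.
The new curves are Qd = 783 - 2P (demand) and Qs = 2P - 646 (supply).
New equilibrium: 783 - 2P = 2P - 646 ⇒ 1429 = 4P ⇒ P = 357.25, Q = 68.5.
New expenditure = 357.25 × 68.5 = 24471.625.

24471.625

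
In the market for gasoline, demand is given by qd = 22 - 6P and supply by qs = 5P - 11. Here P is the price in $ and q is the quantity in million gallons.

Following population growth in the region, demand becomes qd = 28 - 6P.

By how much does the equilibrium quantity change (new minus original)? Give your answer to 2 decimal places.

+2.73

Before the shock: 22 - 6P = 5P - 11 ⇒ 33 = 11P ⇒ P = 3, q = 4.
With the change applied: demand qd = 28 - 6P, supply qs = 5P - 11.
Equate the new curves: 28 - 6P = 5P - 11, giving 39 = 11P, P = 39/11 ≈ 3.5455, q = 74/11 ≈ 6.7273.
Δq = 6.7273 − 4 = +2.73.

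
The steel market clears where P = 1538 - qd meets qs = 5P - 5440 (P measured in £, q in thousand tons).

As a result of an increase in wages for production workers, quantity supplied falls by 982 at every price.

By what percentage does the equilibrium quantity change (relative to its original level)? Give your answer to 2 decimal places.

Solve the original market: 1538 - P = 5P - 5440, hence P = 1163 and q = 375.
With the change applied: demand qd = 1538 - P, supply qs = 5P - 6422.
Clearing the new market: 1538 - P = 5P - 6422, so P = 3980/3 ≈ 1326.6667 and q = 634/3 ≈ 211.3333.
%Δq = (211.3333 − 375) / 375 × 100 = -43.64%.

-43.64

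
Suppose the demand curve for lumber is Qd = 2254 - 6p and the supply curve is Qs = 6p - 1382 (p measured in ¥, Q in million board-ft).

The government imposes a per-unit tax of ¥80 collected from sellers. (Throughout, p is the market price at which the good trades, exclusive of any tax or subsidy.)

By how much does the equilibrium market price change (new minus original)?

Original equilibrium: 2254 - 6p = 6p - 1382 gives 3636 = 12p, so p = 303 and Q = 436.
Since sellers keep the price net of the tax, the effective supply curve becomes Qs = 6p - 1862.
New equilibrium: 2254 - 6p = 6p - 1862 ⇒ 4116 = 12p ⇒ p = 343, Q = 196.
Δp = 343 − 303 = +40.

+40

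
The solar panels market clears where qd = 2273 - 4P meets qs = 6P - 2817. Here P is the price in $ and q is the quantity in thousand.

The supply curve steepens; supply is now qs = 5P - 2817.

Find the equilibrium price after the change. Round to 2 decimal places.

Solve the original market: 2273 - 4P = 6P - 2817, hence P = 509 and q = 237.
After the shift, demand is qd = 2273 - 4P and supply is qs = 5P - 2817.
Equate the new curves: 2273 - 4P = 5P - 2817, giving 5090 = 9P, P = 5090/9 ≈ 565.5556, q = 97/9 ≈ 10.7778.

565.56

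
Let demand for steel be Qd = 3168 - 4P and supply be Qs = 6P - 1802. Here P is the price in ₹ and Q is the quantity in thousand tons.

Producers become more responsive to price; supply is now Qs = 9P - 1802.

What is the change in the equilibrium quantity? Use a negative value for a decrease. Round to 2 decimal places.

+458.77

Initially, 3168 - 4P = 6P - 1802, so 4970 = 10P and P = 497, Q = 1180.
The shock moves the curves to Qd = 3168 - 4P and Qs = 9P - 1802.
New equilibrium: 3168 - 4P = 9P - 1802 ⇒ 4970 = 13P ⇒ P = 4970/13 ≈ 382.3077, Q = 21304/13 ≈ 1638.7692.
ΔQ = 1638.7692 − 1180 = +458.77.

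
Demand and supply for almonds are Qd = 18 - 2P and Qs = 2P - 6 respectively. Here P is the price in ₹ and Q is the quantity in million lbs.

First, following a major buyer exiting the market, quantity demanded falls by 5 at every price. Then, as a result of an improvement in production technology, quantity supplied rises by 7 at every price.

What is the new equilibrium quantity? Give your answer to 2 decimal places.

Solve the original market: 18 - 2P = 2P - 6, hence P = 6 and Q = 6.
The shock moves the curves to Qd = 13 - 2P and Qs = 2P + 1.
Clearing the new market: 13 - 2P = 2P + 1, so P = 3 and Q = 7.

7.00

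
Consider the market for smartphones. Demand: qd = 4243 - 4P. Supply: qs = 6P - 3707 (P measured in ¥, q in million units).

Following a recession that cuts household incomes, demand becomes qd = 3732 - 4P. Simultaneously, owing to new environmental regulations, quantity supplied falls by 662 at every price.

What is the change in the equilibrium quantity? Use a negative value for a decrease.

Initially, 4243 - 4P = 6P - 3707, so 7950 = 10P and P = 795, q = 1063.
With the change applied: demand qd = 3732 - 4P, supply qs = 6P - 4369.
Setting them equal: 3732 - 4P = 6P - 4369 → 8101 = 10P, so P = 810.1 and q = 491.6.
Δq = 491.6 − 1063 = -571.4.

-571.4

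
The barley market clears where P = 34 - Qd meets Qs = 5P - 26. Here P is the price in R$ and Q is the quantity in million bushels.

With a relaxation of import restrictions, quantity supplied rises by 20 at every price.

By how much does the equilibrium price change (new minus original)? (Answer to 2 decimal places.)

-3.33

Initially, 34 - P = 5P - 26, so 60 = 6P and P = 10, Q = 24.
After the shift, demand is Qd = 34 - P and supply is Qs = 5P - 6.
New equilibrium: 34 - P = 5P - 6 ⇒ 40 = 6P ⇒ P = 20/3 ≈ 6.6667, Q = 82/3 ≈ 27.3333.
ΔP = 6.6667 − 10 = -3.33.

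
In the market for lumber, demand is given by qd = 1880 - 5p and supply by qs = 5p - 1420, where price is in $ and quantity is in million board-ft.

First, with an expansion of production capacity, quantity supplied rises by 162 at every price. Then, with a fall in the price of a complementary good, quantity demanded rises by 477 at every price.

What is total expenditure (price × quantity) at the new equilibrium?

Solve the original market: 1880 - 5p = 5p - 1420, hence p = 330 and q = 230.
The shock moves the curves to qd = 2357 - 5p and qs = 5p - 1258.
Setting them equal: 2357 - 5p = 5p - 1258 → 3615 = 10p, so p = 361.5 and q = 549.5.
New expenditure = 361.5 × 549.5 = 198644.25.

198644.25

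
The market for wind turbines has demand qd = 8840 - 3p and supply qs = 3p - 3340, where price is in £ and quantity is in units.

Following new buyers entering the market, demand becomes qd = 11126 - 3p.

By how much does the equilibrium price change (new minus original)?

Original equilibrium: 8840 - 3p = 3p - 3340 gives 12180 = 6p, so p = 2030 and q = 2750.
The shock moves the curves to qd = 11126 - 3p and qs = 3p - 3340.
Clearing the new market: 11126 - 3p = 3p - 3340, so p = 2411 and q = 3893.
Δp = 2411 − 2030 = +381.

+381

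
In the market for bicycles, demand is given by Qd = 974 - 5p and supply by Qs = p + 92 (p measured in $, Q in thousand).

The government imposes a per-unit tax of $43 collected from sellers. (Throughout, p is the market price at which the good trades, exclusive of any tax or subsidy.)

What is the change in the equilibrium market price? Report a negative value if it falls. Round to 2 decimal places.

Initially, 974 - 5p = p + 92, so 882 = 6p and p = 147, Q = 239.
Since sellers keep the price net of the tax, the effective supply curve becomes Qs = p + 49.
New equilibrium: 974 - 5p = p + 49 ⇒ 925 = 6p ⇒ p = 925/6 ≈ 154.1667, Q = 1219/6 ≈ 203.1667.
Δp = 154.1667 − 147 = +7.17.

+7.17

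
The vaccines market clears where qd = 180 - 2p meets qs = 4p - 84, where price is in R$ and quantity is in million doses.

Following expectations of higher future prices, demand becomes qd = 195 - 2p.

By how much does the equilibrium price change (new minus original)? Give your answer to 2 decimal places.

+2.50

Before the shock: 180 - 2p = 4p - 84 ⇒ 264 = 6p ⇒ p = 44, q = 92.
The shock moves the curves to qd = 195 - 2p and qs = 4p - 84.
Equate the new curves: 195 - 2p = 4p - 84, giving 279 = 6p, p = 46.5, q = 102.
Δp = 46.5 − 44 = +2.50.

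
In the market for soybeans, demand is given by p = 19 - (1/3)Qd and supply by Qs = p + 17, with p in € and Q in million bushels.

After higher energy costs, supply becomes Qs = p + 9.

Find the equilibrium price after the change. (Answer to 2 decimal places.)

Original equilibrium: 57 - 3p = p + 17 gives 40 = 4p, so p = 10 and Q = 27.
The shock moves the curves to Qd = 57 - 3p and Qs = p + 9.
Equate the new curves: 57 - 3p = p + 9, giving 48 = 4p, p = 12, Q = 21.

12.00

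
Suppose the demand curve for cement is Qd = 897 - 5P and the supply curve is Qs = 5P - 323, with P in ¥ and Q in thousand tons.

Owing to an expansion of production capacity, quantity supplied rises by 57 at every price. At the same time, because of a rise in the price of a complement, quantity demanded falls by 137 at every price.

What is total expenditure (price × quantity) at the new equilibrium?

Original equilibrium: 897 - 5P = 5P - 323 gives 1220 = 10P, so P = 122 and Q = 287.
The new curves are Qd = 760 - 5P (demand) and Qs = 5P - 266 (supply).
Setting them equal: 760 - 5P = 5P - 266 → 1026 = 10P, so P = 102.6 and Q = 247.
New expenditure = 102.6 × 247 = 25342.2.

25342.2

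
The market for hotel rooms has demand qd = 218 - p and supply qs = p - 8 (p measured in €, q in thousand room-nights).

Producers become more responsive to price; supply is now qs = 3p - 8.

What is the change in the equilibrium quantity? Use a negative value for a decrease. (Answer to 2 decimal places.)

+56.50

Solve the original market: 218 - p = p - 8, hence p = 113 and q = 105.
After the shift, demand is qd = 218 - p and supply is qs = 3p - 8.
Clearing the new market: 218 - p = 3p - 8, so p = 56.5 and q = 161.5.
Δq = 161.5 − 105 = +56.50.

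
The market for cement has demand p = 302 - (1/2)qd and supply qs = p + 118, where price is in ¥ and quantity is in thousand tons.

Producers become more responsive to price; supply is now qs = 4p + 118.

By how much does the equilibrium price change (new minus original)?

-81

Before the shock: 604 - 2p = p + 118 ⇒ 486 = 3p ⇒ p = 162, q = 280.
With the change applied: demand qd = 604 - 2p, supply qs = 4p + 118.
New equilibrium: 604 - 2p = 4p + 118 ⇒ 486 = 6p ⇒ p = 81, q = 442.
Δp = 81 − 162 = -81.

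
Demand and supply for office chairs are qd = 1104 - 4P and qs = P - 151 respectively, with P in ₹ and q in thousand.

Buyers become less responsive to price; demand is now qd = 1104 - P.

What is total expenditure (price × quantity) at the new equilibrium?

Before the shock: 1104 - 4P = P - 151 ⇒ 1255 = 5P ⇒ P = 251, q = 100.
After the shift, demand is qd = 1104 - P and supply is qs = P - 151.
Equate the new curves: 1104 - P = P - 151, giving 1255 = 2P, P = 627.5, q = 476.5.
New expenditure = 627.5 × 476.5 = 299003.75.

299003.75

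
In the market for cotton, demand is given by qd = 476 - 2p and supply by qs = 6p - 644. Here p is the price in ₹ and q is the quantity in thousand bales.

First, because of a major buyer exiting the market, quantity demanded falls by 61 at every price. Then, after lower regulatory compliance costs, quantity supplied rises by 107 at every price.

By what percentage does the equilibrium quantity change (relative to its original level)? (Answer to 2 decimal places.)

-9.69

Original equilibrium: 476 - 2p = 6p - 644 gives 1120 = 8p, so p = 140 and q = 196.
The shock moves the curves to qd = 415 - 2p and qs = 6p - 537.
Setting them equal: 415 - 2p = 6p - 537 → 952 = 8p, so p = 119 and q = 177.
%Δq = (177 − 196) / 196 × 100 = -9.69%.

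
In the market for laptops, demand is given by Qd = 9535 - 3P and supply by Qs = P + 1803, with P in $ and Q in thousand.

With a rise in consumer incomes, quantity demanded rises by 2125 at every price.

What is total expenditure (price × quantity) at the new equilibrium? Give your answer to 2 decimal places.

10515570.81

Original equilibrium: 9535 - 3P = P + 1803 gives 7732 = 4P, so P = 1933 and Q = 3736.
The new curves are Qd = 11660 - 3P (demand) and Qs = P + 1803 (supply).
New equilibrium: 11660 - 3P = P + 1803 ⇒ 9857 = 4P ⇒ P = 2464.25, Q = 4267.25.
New expenditure = 2464.25 × 4267.25 = 10515570.81.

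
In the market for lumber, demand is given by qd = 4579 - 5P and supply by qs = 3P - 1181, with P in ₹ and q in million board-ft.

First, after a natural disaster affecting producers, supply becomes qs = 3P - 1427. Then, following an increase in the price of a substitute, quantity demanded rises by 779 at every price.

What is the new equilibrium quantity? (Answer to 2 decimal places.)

Initially, 4579 - 5P = 3P - 1181, so 5760 = 8P and P = 720, q = 979.
The shock moves the curves to qd = 5358 - 5P and qs = 3P - 1427.
Setting them equal: 5358 - 5P = 3P - 1427 → 6785 = 8P, so P = 848.125 and q = 1117.375.

1117.38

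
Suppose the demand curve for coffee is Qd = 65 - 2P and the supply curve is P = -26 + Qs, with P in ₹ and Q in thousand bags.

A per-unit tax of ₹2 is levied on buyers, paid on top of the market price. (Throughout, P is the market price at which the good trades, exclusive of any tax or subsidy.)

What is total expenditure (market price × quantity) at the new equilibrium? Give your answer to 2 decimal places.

439.44

Before the shock: 65 - 2P = P + 26 ⇒ 39 = 3P ⇒ P = 13, Q = 39.
Since buyers pay the price plus the tax, the effective demand curve becomes Qd = 61 - 2P.
Clearing the new market: 61 - 2P = P + 26, so P = 35/3 ≈ 11.6667 and Q = 113/3 ≈ 37.6667.
New expenditure = 11.6667 × 37.6667 = 439.44.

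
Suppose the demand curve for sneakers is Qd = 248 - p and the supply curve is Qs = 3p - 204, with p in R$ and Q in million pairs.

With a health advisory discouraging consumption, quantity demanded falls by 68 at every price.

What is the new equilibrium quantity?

84

Before the shock: 248 - p = 3p - 204 ⇒ 452 = 4p ⇒ p = 113, Q = 135.
The shock moves the curves to Qd = 180 - p and Qs = 3p - 204.
Equate the new curves: 180 - p = 3p - 204, giving 384 = 4p, p = 96, Q = 84.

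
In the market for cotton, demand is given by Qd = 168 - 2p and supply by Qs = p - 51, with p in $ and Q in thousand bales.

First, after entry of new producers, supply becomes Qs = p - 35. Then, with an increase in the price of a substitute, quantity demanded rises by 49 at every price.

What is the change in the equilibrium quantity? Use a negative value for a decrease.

Before the shock: 168 - 2p = p - 51 ⇒ 219 = 3p ⇒ p = 73, Q = 22.
The shock moves the curves to Qd = 217 - 2p and Qs = p - 35.
New equilibrium: 217 - 2p = p - 35 ⇒ 252 = 3p ⇒ p = 84, Q = 49.
ΔQ = 49 − 22 = +27.

+27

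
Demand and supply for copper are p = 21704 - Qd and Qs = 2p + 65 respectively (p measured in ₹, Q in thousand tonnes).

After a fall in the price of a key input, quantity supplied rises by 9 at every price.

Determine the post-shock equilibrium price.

Initially, 21704 - p = 2p + 65, so 21639 = 3p and p = 7213, Q = 14491.
The new curves are Qd = 21704 - p (demand) and Qs = 2p + 74 (supply).
Equate the new curves: 21704 - p = 2p + 74, giving 21630 = 3p, p = 7210, Q = 14494.

7210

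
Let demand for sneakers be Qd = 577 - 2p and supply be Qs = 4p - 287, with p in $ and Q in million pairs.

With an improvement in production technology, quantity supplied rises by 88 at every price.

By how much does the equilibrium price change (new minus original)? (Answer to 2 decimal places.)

Before the shock: 577 - 2p = 4p - 287 ⇒ 864 = 6p ⇒ p = 144, Q = 289.
The new curves are Qd = 577 - 2p (demand) and Qs = 4p - 199 (supply).
Clearing the new market: 577 - 2p = 4p - 199, so p = 388/3 ≈ 129.3333 and Q = 955/3 ≈ 318.3333.
Δp = 129.3333 − 144 = -14.67.

-14.67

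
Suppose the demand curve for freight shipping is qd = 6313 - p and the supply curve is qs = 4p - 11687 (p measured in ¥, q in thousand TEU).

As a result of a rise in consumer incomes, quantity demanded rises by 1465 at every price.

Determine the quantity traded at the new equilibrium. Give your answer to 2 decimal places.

3885.00

Solve the original market: 6313 - p = 4p - 11687, hence p = 3600 and q = 2713.
The new curves are qd = 7778 - p (demand) and qs = 4p - 11687 (supply).
Setting them equal: 7778 - p = 4p - 11687 → 19465 = 5p, so p = 3893 and q = 3885.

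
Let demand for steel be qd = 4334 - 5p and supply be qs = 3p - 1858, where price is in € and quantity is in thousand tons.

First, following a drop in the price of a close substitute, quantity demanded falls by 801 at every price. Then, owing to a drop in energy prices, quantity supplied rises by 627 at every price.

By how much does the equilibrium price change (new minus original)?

-178.5

Before the shock: 4334 - 5p = 3p - 1858 ⇒ 6192 = 8p ⇒ p = 774, q = 464.
After the shift, demand is qd = 3533 - 5p and supply is qs = 3p - 1231.
Setting them equal: 3533 - 5p = 3p - 1231 → 4764 = 8p, so p = 595.5 and q = 555.5.
Δp = 595.5 − 774 = -178.5.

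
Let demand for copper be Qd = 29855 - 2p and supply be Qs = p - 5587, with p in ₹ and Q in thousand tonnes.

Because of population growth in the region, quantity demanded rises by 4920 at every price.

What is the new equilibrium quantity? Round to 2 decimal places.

7867.00

Before the shock: 29855 - 2p = p - 5587 ⇒ 35442 = 3p ⇒ p = 11814, Q = 6227.
After the shift, demand is Qd = 34775 - 2p and supply is Qs = p - 5587.
Clearing the new market: 34775 - 2p = p - 5587, so p = 13454 and Q = 7867.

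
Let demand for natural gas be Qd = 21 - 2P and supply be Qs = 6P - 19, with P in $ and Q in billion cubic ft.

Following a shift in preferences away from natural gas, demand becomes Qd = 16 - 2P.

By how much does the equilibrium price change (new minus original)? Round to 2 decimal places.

Before the shock: 21 - 2P = 6P - 19 ⇒ 40 = 8P ⇒ P = 5, Q = 11.
With the change applied: demand Qd = 16 - 2P, supply Qs = 6P - 19.
Clearing the new market: 16 - 2P = 6P - 19, so P = 4.375 and Q = 7.25.
ΔP = 4.375 − 5 = -0.63.

-0.63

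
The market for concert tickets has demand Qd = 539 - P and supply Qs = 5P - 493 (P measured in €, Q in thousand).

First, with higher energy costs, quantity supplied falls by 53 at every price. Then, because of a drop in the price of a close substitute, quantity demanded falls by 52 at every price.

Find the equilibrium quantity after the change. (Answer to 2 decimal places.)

Solve the original market: 539 - P = 5P - 493, hence P = 172 and Q = 367.
The new curves are Qd = 487 - P (demand) and Qs = 5P - 546 (supply).
Clearing the new market: 487 - P = 5P - 546, so P = 1033/6 ≈ 172.1667 and Q = 1889/6 ≈ 314.8333.

314.83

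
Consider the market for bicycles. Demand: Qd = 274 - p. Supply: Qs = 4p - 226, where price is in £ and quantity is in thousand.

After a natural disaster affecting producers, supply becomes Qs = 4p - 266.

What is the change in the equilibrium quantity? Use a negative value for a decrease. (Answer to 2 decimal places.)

Before the shock: 274 - p = 4p - 226 ⇒ 500 = 5p ⇒ p = 100, Q = 174.
With the change applied: demand Qd = 274 - p, supply Qs = 4p - 266.
New equilibrium: 274 - p = 4p - 266 ⇒ 540 = 5p ⇒ p = 108, Q = 166.
ΔQ = 166 − 174 = -8.00.

-8.00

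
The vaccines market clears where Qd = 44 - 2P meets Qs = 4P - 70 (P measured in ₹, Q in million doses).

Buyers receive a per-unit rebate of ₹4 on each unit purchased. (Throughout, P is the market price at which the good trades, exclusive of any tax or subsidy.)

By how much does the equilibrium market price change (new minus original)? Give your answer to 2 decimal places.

+1.33

Initially, 44 - 2P = 4P - 70, so 114 = 6P and P = 19, Q = 6.
Since buyers' out-of-pocket price is the market price minus the rebate, the effective demand curve becomes Qd = 52 - 2P.
Clearing the new market: 52 - 2P = 4P - 70, so P = 61/3 ≈ 20.3333 and Q = 34/3 ≈ 11.3333.
ΔP = 20.3333 − 19 = +1.33.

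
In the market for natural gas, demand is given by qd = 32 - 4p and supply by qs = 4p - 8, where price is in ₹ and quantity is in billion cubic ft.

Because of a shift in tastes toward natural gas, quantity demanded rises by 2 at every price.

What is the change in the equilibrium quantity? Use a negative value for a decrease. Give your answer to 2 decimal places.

Initially, 32 - 4p = 4p - 8, so 40 = 8p and p = 5, q = 12.
After the shift, demand is qd = 34 - 4p and supply is qs = 4p - 8.
Clearing the new market: 34 - 4p = 4p - 8, so p = 5.25 and q = 13.
Δq = 13 − 12 = +1.00.

+1.00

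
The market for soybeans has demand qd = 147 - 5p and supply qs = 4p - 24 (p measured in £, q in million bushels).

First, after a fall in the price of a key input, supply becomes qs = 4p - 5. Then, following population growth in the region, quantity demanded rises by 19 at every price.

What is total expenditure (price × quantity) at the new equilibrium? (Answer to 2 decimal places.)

Solve the original market: 147 - 5p = 4p - 24, hence p = 19 and q = 52.
After the shift, demand is qd = 166 - 5p and supply is qs = 4p - 5.
New equilibrium: 166 - 5p = 4p - 5 ⇒ 171 = 9p ⇒ p = 19, q = 71.
New expenditure = 19 × 71 = 1349.00.

1349.00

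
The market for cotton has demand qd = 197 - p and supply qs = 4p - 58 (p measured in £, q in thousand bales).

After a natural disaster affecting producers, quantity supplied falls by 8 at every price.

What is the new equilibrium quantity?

Initially, 197 - p = 4p - 58, so 255 = 5p and p = 51, q = 146.
With the change applied: demand qd = 197 - p, supply qs = 4p - 66.
Equate the new curves: 197 - p = 4p - 66, giving 263 = 5p, p = 52.6, q = 144.4.

144.4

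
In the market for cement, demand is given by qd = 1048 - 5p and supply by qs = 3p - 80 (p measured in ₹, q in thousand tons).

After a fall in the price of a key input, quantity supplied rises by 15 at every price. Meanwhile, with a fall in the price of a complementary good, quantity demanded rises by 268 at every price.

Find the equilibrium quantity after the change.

Initially, 1048 - 5p = 3p - 80, so 1128 = 8p and p = 141, q = 343.
After the shift, demand is qd = 1316 - 5p and supply is qs = 3p - 65.
Setting them equal: 1316 - 5p = 3p - 65 → 1381 = 8p, so p = 172.625 and q = 452.875.

452.875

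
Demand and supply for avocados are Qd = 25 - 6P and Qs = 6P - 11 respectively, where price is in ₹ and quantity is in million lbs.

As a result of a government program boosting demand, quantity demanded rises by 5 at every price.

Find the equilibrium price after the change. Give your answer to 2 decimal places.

Before the shock: 25 - 6P = 6P - 11 ⇒ 36 = 12P ⇒ P = 3, Q = 7.
The new curves are Qd = 30 - 6P (demand) and Qs = 6P - 11 (supply).
Equate the new curves: 30 - 6P = 6P - 11, giving 41 = 12P, P = 41/12 ≈ 3.4167, Q = 9.5.

3.42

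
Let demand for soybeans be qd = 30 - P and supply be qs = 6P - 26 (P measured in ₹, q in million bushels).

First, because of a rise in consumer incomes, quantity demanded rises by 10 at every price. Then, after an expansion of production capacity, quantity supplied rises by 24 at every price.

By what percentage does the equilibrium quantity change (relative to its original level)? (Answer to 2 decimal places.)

+54.55

Solve the original market: 30 - P = 6P - 26, hence P = 8 and q = 22.
The new curves are qd = 40 - P (demand) and qs = 6P - 2 (supply).
Clearing the new market: 40 - P = 6P - 2, so P = 6 and q = 34.
%Δq = (34 − 22) / 22 × 100 = +54.55%.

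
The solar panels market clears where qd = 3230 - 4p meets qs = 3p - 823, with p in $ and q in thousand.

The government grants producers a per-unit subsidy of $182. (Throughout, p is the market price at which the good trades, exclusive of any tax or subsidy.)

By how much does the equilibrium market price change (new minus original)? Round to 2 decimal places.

-78.00

Before the shock: 3230 - 4p = 3p - 823 ⇒ 4053 = 7p ⇒ p = 579, q = 914.
Since sellers receive the price plus the subsidy, the effective supply curve becomes qs = 3p - 277.
New equilibrium: 3230 - 4p = 3p - 277 ⇒ 3507 = 7p ⇒ p = 501, q = 1226.
Δp = 501 − 579 = -78.00.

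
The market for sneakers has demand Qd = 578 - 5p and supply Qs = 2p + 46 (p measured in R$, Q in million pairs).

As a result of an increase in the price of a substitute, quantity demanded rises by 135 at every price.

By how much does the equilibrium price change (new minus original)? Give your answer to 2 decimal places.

+19.29

Solve the original market: 578 - 5p = 2p + 46, hence p = 76 and Q = 198.
The new curves are Qd = 713 - 5p (demand) and Qs = 2p + 46 (supply).
Clearing the new market: 713 - 5p = 2p + 46, so p = 667/7 ≈ 95.2857 and Q = 1656/7 ≈ 236.5714.
Δp = 95.2857 − 76 = +19.29.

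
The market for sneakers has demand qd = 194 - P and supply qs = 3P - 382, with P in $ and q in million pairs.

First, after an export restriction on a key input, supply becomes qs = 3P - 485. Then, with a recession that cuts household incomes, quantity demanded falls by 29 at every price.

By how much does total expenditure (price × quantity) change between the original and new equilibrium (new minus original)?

Solve the original market: 194 - P = 3P - 382, hence P = 144 and q = 50.
The new curves are qd = 165 - P (demand) and qs = 3P - 485 (supply).
Equate the new curves: 165 - P = 3P - 485, giving 650 = 4P, P = 162.5, q = 2.5.
Expenditure moves from 144×50 = 7200 to 162.5×2.5 = 406.25; change = -6793.75.

-6793.75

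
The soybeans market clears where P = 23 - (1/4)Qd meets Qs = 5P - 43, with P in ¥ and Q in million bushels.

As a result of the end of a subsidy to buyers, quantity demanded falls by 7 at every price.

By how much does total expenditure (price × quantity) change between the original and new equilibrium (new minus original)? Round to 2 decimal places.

Before the shock: 92 - 4P = 5P - 43 ⇒ 135 = 9P ⇒ P = 15, Q = 32.
The new curves are Qd = 85 - 4P (demand) and Qs = 5P - 43 (supply).
New equilibrium: 85 - 4P = 5P - 43 ⇒ 128 = 9P ⇒ P = 128/9 ≈ 14.2222, Q = 253/9 ≈ 28.1111.
Expenditure moves from 15×32 = 480 to 14.2222×28.1111 = 399.8025; change = -80.20.

-80.20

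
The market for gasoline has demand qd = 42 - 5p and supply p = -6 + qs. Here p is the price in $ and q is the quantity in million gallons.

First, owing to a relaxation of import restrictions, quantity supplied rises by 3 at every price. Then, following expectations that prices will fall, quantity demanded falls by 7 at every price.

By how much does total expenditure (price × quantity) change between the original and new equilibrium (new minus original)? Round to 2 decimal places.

Solve the original market: 42 - 5p = p + 6, hence p = 6 and q = 12.
The new curves are qd = 35 - 5p (demand) and qs = p + 9 (supply).
New equilibrium: 35 - 5p = p + 9 ⇒ 26 = 6p ⇒ p = 13/3 ≈ 4.3333, q = 40/3 ≈ 13.3333.
Expenditure moves from 6×12 = 72 to 4.3333×13.3333 = 57.7778; change = -14.22.

-14.22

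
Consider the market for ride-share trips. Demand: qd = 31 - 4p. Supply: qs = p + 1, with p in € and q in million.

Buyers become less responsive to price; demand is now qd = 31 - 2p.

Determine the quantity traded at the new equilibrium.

Initially, 31 - 4p = p + 1, so 30 = 5p and p = 6, q = 7.
The shock moves the curves to qd = 31 - 2p and qs = p + 1.
Clearing the new market: 31 - 2p = p + 1, so p = 10 and q = 11.

11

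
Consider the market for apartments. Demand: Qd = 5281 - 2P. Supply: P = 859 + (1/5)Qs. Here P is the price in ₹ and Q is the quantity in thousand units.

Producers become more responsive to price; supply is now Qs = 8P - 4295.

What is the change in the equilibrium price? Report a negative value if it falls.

Solve the original market: 5281 - 2P = 5P - 4295, hence P = 1368 and Q = 2545.
After the shift, demand is Qd = 5281 - 2P and supply is Qs = 8P - 4295.
Clearing the new market: 5281 - 2P = 8P - 4295, so P = 957.6 and Q = 3365.8.
ΔP = 957.6 − 1368 = -410.4.

-410.4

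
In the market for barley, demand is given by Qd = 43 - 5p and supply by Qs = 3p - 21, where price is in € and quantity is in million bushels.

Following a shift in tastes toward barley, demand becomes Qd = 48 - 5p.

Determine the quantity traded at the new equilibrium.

Solve the original market: 43 - 5p = 3p - 21, hence p = 8 and Q = 3.
The shock moves the curves to Qd = 48 - 5p and Qs = 3p - 21.
Equate the new curves: 48 - 5p = 3p - 21, giving 69 = 8p, p = 8.625, Q = 4.875.

4.875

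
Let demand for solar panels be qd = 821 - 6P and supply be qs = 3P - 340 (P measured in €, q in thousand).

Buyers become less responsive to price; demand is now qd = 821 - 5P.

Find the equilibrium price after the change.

Before the shock: 821 - 6P = 3P - 340 ⇒ 1161 = 9P ⇒ P = 129, q = 47.
After the shift, demand is qd = 821 - 5P and supply is qs = 3P - 340.
New equilibrium: 821 - 5P = 3P - 340 ⇒ 1161 = 8P ⇒ P = 145.125, q = 95.375.

145.125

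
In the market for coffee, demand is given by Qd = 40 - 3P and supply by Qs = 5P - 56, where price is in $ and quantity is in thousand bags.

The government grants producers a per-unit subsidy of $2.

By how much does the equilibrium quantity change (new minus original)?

Before the shock: 40 - 3P = 5P - 56 ⇒ 96 = 8P ⇒ P = 12, Q = 4.
Since sellers receive the price plus the subsidy, the effective supply curve becomes Qs = 5P - 46.
New equilibrium: 40 - 3P = 5P - 46 ⇒ 86 = 8P ⇒ P = 10.75, Q = 7.75.
ΔQ = 7.75 − 4 = +3.75.

+3.75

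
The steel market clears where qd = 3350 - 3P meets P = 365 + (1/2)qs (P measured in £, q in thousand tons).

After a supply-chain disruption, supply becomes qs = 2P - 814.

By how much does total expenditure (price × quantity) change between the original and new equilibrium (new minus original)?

-26819.52

Original equilibrium: 3350 - 3P = 2P - 730 gives 4080 = 5P, so P = 816 and q = 902.
With the change applied: demand qd = 3350 - 3P, supply qs = 2P - 814.
New equilibrium: 3350 - 3P = 2P - 814 ⇒ 4164 = 5P ⇒ P = 832.8, q = 851.6.
Expenditure moves from 816×902 = 736032 to 832.8×851.6 = 709212.48; change = -26819.52.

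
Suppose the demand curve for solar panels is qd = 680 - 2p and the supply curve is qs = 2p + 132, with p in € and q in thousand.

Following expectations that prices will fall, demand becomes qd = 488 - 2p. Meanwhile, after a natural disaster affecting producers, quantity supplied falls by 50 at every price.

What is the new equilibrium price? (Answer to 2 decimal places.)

101.50

Before the shock: 680 - 2p = 2p + 132 ⇒ 548 = 4p ⇒ p = 137, q = 406.
The shock moves the curves to qd = 488 - 2p and qs = 2p + 82.
Setting them equal: 488 - 2p = 2p + 82 → 406 = 4p, so p = 101.5 and q = 285.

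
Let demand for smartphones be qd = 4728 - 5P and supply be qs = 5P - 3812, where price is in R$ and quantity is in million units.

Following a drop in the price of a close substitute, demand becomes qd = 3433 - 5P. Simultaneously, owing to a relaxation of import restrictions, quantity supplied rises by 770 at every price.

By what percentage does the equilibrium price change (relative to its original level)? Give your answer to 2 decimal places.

-24.18

Original equilibrium: 4728 - 5P = 5P - 3812 gives 8540 = 10P, so P = 854 and q = 458.
The new curves are qd = 3433 - 5P (demand) and qs = 5P - 3042 (supply).
Clearing the new market: 3433 - 5P = 5P - 3042, so P = 647.5 and q = 195.5.
%ΔP = (647.5 − 854) / 854 × 100 = -24.18%.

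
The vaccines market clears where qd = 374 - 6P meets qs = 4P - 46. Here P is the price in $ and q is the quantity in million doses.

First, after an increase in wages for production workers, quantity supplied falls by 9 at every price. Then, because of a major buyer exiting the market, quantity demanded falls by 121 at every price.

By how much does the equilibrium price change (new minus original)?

-11.2

Before the shock: 374 - 6P = 4P - 46 ⇒ 420 = 10P ⇒ P = 42, q = 122.
After the shift, demand is qd = 253 - 6P and supply is qs = 4P - 55.
Equate the new curves: 253 - 6P = 4P - 55, giving 308 = 10P, P = 30.8, q = 68.2.
ΔP = 30.8 − 42 = -11.2.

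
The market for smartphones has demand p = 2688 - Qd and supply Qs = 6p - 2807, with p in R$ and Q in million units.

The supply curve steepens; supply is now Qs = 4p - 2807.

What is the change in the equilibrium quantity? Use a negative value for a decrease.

Original equilibrium: 2688 - p = 6p - 2807 gives 5495 = 7p, so p = 785 and Q = 1903.
The shock moves the curves to Qd = 2688 - p and Qs = 4p - 2807.
Equate the new curves: 2688 - p = 4p - 2807, giving 5495 = 5p, p = 1099, Q = 1589.
ΔQ = 1589 − 1903 = -314.

-314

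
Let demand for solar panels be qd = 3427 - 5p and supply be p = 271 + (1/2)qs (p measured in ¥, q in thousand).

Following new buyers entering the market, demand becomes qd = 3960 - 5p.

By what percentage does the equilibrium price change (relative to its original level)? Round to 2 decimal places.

Initially, 3427 - 5p = 2p - 542, so 3969 = 7p and p = 567, q = 592.
The new curves are qd = 3960 - 5p (demand) and qs = 2p - 542 (supply).
Equate the new curves: 3960 - 5p = 2p - 542, giving 4502 = 7p, p = 4502/7 ≈ 643.1429, q = 5210/7 ≈ 744.2857.
%Δp = (643.1429 − 567) / 567 × 100 = +13.43%.

+13.43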